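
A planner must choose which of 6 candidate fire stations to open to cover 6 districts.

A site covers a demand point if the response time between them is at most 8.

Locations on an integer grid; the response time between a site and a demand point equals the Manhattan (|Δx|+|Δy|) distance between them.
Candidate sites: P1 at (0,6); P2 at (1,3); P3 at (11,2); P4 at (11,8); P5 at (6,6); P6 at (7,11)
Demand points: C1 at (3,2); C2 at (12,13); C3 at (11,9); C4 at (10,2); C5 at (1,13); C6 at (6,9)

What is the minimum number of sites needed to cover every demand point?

2

Coverage sets (demand points within 8 of each site):
  P1: {C1, C5}
  P2: {C1}
  P3: {C1, C3, C4}
  P4: {C2, C3, C4, C6}
  P5: {C1, C3, C4, C6}
  P6: {C2, C3, C5, C6}
No single site covers all 6 demand points.
But {P1, P4} covers everything, so the minimum is 2.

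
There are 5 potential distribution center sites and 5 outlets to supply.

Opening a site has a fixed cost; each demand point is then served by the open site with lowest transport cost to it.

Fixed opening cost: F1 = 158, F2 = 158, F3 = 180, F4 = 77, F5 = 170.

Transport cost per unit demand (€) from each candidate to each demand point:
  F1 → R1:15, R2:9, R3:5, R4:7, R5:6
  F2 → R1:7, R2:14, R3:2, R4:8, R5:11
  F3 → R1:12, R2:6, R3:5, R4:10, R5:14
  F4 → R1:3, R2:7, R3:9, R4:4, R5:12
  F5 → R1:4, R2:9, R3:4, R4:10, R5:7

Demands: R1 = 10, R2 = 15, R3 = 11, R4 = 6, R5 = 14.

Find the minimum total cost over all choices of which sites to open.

Open {F4}: assign each demand point to its cheapest open site.
  R1→F4 10×3=30, R2→F4 15×7=105, R3→F4 11×9=99, R4→F4 6×4=24, R5→F4 14×12=168
  transport cost 426, fixed 77 → total 503.
Compare {F1, F4}: transport cost 298 + fixed 235 = 533.
Compare {F5}: transport cost 377 + fixed 170 = 547.
Compare {F4, F5}: transport cost 301 + fixed 247 = 548.
All other subsets cost ≥ 533. Minimum total cost: 503.

503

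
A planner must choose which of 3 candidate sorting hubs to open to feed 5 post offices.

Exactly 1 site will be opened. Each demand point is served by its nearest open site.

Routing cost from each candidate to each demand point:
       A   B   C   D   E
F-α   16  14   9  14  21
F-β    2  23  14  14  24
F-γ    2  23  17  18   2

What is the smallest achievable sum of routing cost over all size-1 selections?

Open {F-γ}.
  A→F-γ 2, B→F-γ 23, C→F-γ 17, D→F-γ 18, E→F-γ 2  ⇒ total 62.
Compare {F-α}: total 74.
Compare {F-β}: total 77.

62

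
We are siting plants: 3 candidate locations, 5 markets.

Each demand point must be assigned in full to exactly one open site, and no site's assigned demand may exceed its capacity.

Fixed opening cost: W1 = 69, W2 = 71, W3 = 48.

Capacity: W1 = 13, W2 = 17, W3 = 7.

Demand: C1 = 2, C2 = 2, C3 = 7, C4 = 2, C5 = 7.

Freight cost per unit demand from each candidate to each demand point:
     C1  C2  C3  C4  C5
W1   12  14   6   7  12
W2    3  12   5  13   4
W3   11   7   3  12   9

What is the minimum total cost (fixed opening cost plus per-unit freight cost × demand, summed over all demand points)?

Open {W2, W3}; cheapest assignment that respects the capacities:
  W2 (cap 17, load 13): C1, C2, C4, C5 — cost 2×3 + 2×12 + 2×13 + 7×4 = 84
  W3 (cap 7, load 7): C3 — cost 7×3 = 21
  Shipping 105, fixed 119 → total 224.
  Any other capacity-feasible assignment to {W2, W3} ships for at least 105.
Compare {W1, W2}: its best feasible assignment gives total 251.
Compare {W1, W2, W3}: its best feasible assignment gives total 281.
Every other set of open sites that can feasibly serve all demand totals ≥ 251 even under its best assignment. Minimum: 224.

224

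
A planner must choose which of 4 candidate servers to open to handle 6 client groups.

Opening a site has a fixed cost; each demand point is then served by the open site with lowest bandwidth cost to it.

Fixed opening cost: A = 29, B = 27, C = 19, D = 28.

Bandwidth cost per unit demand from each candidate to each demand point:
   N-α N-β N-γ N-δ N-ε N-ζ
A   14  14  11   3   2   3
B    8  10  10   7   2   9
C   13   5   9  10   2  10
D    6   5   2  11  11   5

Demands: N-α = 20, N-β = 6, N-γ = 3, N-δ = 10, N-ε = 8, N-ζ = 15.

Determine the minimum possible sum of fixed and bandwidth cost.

304

Open {A, D}: assign each demand point to its cheapest open site.
  N-α→D 20×6=120, N-β→D 6×5=30, N-γ→D 3×2=6, N-δ→A 10×3=30, N-ε→A 8×2=16, N-ζ→A 15×3=45
  bandwidth cost 247, fixed 57 → total 304.
Compare {A, C, D}: bandwidth cost 247 + fixed 76 = 323.
Compare {A, B, D}: bandwidth cost 247 + fixed 84 = 331.
Compare {A, B, C, D}: bandwidth cost 247 + fixed 103 = 350.
All other subsets cost ≥ 323. Minimum total cost: 304.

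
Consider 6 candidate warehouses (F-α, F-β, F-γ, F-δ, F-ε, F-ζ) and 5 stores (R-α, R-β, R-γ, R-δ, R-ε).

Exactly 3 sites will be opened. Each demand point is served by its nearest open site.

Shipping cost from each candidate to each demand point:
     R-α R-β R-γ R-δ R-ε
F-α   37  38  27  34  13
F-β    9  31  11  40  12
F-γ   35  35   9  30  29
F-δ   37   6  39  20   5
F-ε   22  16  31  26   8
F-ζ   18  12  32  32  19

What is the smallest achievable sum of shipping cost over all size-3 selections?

49

Open {F-β, F-γ, F-δ}.
  R-α→F-β 9, R-β→F-δ 6, R-γ→F-γ 9, R-δ→F-δ 20, R-ε→F-δ 5  ⇒ total 49.
Compare {F-α, F-β, F-δ}: total 51.
Compare {F-β, F-δ, F-ε}: total 51.
No size-3 selection does better; minimum is 49.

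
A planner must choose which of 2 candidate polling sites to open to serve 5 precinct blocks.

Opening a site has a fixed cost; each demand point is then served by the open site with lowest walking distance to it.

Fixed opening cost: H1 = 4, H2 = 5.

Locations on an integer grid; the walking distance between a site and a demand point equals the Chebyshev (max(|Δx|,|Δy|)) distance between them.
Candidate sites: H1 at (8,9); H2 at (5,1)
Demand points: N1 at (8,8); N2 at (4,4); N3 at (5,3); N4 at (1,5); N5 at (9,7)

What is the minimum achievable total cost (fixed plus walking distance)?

21

Open {H1, H2}: assign each demand point to its cheapest open site.
  N1→H1 1, N2→H2 3, N3→H2 2, N4→H2 4, N5→H1 2
  walking distance 12, fixed 9 → total 21.
Compare {H1}: walking distance 21 + fixed 4 = 25.
Compare {H2}: walking distance 22 + fixed 5 = 27.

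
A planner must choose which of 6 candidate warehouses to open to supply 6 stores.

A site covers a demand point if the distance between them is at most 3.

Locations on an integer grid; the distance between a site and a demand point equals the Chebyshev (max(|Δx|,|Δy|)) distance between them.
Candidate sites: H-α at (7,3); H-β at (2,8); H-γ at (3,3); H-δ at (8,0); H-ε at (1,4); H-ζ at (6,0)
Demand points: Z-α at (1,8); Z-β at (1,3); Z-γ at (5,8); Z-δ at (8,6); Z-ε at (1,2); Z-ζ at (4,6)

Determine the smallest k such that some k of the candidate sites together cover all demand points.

3

Coverage sets (demand points within 3 of each site):
  H-α: {Z-δ, Z-ζ}
  H-β: {Z-α, Z-γ, Z-ζ}
  H-γ: {Z-β, Z-ε, Z-ζ}
  H-δ: {}
  H-ε: {Z-β, Z-ε, Z-ζ}
  H-ζ: {}
No 2 sites suffice: every size-2 union leaves at least one demand point uncovered.
But {H-α, H-β, H-γ} covers everything, so the minimum is 3.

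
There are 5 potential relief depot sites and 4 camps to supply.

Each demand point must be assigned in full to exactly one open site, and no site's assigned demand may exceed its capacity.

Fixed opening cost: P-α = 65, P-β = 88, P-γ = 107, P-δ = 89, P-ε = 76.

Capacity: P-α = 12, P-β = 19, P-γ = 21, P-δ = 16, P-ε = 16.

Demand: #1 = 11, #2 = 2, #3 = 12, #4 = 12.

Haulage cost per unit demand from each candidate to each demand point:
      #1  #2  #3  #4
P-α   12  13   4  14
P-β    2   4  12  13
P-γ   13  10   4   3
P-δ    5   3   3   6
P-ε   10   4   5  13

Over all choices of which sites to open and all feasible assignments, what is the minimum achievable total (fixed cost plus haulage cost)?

374

Open {P-α, P-β, P-γ}; cheapest assignment that respects the capacities:
  P-α (cap 12, load 12): #3 — cost 12×4 = 48
  P-β (cap 19, load 13): #1, #2 — cost 11×2 + 2×4 = 30
  P-γ (cap 21, load 12): #4 — cost 12×3 = 36
  Shipping 114, fixed 260 → total 374.
  Any other capacity-feasible assignment to {P-α, P-β, P-γ} ships for at least 114.
Compare {P-β, P-γ, P-δ}: its best feasible assignment gives total 384.
Compare {P-α, P-β, P-δ}: its best feasible assignment gives total 390.
Every other set of open sites that can feasibly serve all demand totals ≥ 384 even under its best assignment. Minimum: 374.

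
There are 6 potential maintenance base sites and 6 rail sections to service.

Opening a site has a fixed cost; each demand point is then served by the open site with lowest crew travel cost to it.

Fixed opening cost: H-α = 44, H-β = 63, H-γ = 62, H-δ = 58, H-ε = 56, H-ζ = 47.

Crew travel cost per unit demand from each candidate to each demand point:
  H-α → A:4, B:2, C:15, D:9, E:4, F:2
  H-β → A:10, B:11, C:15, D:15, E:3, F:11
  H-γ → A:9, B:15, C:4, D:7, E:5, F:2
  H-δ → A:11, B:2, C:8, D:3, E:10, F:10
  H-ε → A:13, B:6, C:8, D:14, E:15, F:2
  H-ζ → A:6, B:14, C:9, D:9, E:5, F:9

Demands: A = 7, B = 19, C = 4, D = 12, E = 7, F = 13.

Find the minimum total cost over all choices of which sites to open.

290

Open {H-α, H-δ}: assign each demand point to its cheapest open site.
  A→H-α 7×4=28, B→H-α 19×2=38, C→H-δ 4×8=32, D→H-δ 12×3=36, E→H-α 7×4=28, F→H-α 13×2=26
  crew travel cost 188, fixed 102 → total 290.
Compare {H-α, H-γ}: crew travel cost 220 + fixed 106 = 326.
Compare {H-α}: crew travel cost 288 + fixed 44 = 332.
Compare {H-γ, H-δ}: crew travel cost 214 + fixed 120 = 334.
All other subsets cost ≥ 326. Minimum total cost: 290.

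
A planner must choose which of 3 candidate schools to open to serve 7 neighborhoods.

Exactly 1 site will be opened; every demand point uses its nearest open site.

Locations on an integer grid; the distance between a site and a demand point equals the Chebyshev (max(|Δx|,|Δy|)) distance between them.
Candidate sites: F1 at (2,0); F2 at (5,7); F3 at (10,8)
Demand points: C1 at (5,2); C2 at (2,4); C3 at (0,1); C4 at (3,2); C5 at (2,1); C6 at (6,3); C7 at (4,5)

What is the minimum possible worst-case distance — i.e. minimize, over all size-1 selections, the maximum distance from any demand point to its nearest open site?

5

Open {F1}.
  Farthest demand point is C7 at distance 5 (to F1); all others are ≤ 5.
With {F2} the worst case is 6.
With {F3} the worst case is 10.
No size-1 selection achieves below 5.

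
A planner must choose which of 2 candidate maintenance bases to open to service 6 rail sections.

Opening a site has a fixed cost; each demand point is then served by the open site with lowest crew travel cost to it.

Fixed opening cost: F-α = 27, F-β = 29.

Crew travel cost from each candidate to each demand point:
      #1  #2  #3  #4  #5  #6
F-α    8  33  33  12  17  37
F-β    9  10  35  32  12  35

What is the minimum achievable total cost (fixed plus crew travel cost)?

Open {F-β}: assign each demand point to its cheapest open site.
  #1→F-β 9, #2→F-β 10, #3→F-β 35, #4→F-β 32, #5→F-β 12, #6→F-β 35
  crew travel cost 133, fixed 29 → total 162.
Compare {F-α, F-β}: crew travel cost 110 + fixed 56 = 166.
Compare {F-α}: crew travel cost 140 + fixed 27 = 167.

162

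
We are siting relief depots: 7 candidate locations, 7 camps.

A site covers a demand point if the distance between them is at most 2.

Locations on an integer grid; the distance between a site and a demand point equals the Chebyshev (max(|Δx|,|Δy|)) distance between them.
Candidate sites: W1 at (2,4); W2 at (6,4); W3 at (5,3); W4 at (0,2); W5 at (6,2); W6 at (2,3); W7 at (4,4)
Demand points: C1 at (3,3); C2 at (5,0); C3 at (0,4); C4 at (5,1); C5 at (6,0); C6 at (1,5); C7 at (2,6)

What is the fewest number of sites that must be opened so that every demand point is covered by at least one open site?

2

Coverage sets (demand points within 2 of each site):
  W1: {C1, C3, C6, C7}
  W2: {}
  W3: {C1, C4}
  W4: {C3}
  W5: {C2, C4, C5}
  W6: {C1, C3, C6}
  W7: {C1, C7}
No single site covers all 7 demand points.
But {W1, W5} covers everything, so the minimum is 2.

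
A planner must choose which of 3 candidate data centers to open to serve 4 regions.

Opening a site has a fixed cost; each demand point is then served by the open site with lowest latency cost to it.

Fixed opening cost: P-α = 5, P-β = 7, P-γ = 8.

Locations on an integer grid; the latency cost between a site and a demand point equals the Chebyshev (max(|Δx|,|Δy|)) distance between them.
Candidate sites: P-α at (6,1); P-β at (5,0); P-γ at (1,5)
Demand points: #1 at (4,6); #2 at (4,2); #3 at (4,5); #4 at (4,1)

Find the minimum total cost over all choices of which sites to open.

18

Open {P-α}: assign each demand point to its cheapest open site.
  #1→P-α 5, #2→P-α 2, #3→P-α 4, #4→P-α 2
  latency cost 13, fixed 5 → total 18.
Compare {P-β}: latency cost 14 + fixed 7 = 21.
Compare {P-γ}: latency cost 13 + fixed 8 = 21.
Compare {P-α, P-γ}: latency cost 10 + fixed 13 = 23.
All other subsets cost ≥ 21. Minimum total cost: 18.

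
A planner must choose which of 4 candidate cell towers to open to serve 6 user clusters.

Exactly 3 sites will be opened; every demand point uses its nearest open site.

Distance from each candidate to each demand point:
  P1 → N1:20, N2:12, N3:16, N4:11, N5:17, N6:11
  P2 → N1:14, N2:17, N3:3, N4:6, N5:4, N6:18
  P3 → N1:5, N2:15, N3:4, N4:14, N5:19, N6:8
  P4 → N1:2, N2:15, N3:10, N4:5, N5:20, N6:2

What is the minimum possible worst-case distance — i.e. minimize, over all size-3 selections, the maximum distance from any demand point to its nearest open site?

Open {P1, P2, P3}.
  Farthest demand point is N2 at distance 12 (to P1); all others are ≤ 12.
With {P1, P2, P4} the worst case is 12.
With {P2, P3, P4} the worst case is 15.
No size-3 selection achieves below 12.

12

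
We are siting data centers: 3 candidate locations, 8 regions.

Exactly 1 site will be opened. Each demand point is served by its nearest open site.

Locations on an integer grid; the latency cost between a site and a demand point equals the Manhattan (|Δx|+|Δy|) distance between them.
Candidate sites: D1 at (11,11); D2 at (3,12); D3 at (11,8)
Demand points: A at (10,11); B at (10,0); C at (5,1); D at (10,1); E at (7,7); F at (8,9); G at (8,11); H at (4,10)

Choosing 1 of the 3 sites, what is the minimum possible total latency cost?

58

Open {D3}.
  A→D3 4, B→D3 9, C→D3 13, D→D3 8, E→D3 5, F→D3 4, G→D3 6, H→D3 9  ⇒ total 58.
Compare {D1}: total 64.
Compare {D2}: total 84.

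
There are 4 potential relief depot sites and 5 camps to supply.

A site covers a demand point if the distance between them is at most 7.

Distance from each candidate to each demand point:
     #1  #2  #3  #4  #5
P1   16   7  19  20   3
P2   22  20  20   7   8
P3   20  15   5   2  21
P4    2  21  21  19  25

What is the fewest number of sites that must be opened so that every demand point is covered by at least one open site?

3

Coverage sets (demand points within 7 of each site):
  P1: {#2, #5}
  P2: {#4}
  P3: {#3, #4}
  P4: {#1}
No 2 sites suffice: every size-2 union leaves at least one demand point uncovered.
But {P1, P3, P4} covers everything, so the minimum is 3.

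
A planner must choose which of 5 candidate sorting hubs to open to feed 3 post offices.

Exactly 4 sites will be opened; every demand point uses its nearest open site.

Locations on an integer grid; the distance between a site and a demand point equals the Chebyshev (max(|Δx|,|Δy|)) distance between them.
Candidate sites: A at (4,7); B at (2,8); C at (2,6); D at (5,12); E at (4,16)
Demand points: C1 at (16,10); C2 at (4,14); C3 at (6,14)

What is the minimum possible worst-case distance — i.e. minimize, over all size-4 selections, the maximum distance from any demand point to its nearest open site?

Open {A, B, C, D}.
  Farthest demand point is C1 at distance 11 (to D); all others are ≤ 11.
With {A, B, D, E} the worst case is 11.
With {A, C, D, E} the worst case is 11.
No size-4 selection achieves below 11.

11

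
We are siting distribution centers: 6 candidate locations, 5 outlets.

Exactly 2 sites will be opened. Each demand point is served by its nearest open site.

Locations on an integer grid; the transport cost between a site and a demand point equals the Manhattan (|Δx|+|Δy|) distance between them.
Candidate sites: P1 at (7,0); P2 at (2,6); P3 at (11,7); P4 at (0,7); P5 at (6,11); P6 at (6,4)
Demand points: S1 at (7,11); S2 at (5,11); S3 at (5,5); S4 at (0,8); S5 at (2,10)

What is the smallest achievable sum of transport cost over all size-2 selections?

Open {P2, P5}.
  S1→P5 1, S2→P5 1, S3→P2 4, S4→P2 4, S5→P2 4  ⇒ total 14.
Compare {P4, P5}: total 15.
Compare {P5, P6}: total 18.
No size-2 selection does better; minimum is 14.

14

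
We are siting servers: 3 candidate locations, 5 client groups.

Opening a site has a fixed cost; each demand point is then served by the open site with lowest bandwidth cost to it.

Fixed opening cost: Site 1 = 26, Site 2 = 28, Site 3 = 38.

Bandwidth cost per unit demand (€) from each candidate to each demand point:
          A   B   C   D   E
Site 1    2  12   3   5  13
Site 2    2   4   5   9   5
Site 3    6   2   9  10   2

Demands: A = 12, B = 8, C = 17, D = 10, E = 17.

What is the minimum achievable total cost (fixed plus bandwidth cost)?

Open {Site 1, Site 3}: assign each demand point to its cheapest open site.
  A→Site 1 12×2=24, B→Site 3 8×2=16, C→Site 1 17×3=51, D→Site 1 10×5=50, E→Site 3 17×2=34
  bandwidth cost 175, fixed 64 → total 239.
Compare {Site 1, Site 2, Site 3}: bandwidth cost 175 + fixed 92 = 267.
Compare {Site 1, Site 2}: bandwidth cost 242 + fixed 54 = 296.
Compare {Site 2, Site 3}: bandwidth cost 249 + fixed 66 = 315.
All other subsets cost ≥ 267. Minimum total cost: 239.

239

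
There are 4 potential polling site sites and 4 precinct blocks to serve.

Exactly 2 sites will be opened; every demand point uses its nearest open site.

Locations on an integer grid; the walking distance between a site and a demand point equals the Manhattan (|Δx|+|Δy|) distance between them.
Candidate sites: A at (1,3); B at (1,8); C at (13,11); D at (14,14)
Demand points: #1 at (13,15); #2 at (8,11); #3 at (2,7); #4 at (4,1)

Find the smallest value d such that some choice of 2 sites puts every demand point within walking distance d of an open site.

5

Open {A, C}.
  Farthest demand point is #2 at walking distance 5 (to C); all others are ≤ 5.
With {A, D} the worst case is 9.
With {B, C} the worst case is 10.
No size-2 selection achieves below 5.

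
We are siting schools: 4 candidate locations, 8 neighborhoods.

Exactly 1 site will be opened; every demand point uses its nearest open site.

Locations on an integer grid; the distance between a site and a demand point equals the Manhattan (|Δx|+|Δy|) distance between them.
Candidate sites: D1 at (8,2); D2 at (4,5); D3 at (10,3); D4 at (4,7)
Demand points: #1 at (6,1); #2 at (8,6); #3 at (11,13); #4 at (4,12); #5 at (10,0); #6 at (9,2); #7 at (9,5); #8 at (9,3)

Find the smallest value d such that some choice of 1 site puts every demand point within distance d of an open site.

13

Open {D4}.
  Farthest demand point is #3 at distance 13 (to D4); all others are ≤ 13.
With {D1} the worst case is 14.
With {D2} the worst case is 15.
No size-1 selection achieves below 13.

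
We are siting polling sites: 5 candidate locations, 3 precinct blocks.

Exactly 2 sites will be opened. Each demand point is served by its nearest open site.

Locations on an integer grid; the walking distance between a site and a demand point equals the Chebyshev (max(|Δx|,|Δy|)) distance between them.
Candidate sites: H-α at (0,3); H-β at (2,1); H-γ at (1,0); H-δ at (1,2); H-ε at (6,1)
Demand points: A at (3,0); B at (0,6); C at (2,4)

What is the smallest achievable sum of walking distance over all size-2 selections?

6

Open {H-α, H-β}.
  A→H-β 1, B→H-α 3, C→H-α 2  ⇒ total 6.
Compare {H-α, H-γ}: total 7.
Compare {H-α, H-δ}: total 7.
No size-2 selection does better; minimum is 6.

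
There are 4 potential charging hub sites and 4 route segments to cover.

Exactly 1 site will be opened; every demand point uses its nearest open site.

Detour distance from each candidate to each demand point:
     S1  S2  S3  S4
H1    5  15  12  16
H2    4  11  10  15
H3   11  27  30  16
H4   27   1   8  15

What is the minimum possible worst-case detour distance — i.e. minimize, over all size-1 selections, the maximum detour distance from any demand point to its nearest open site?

Open {H2}.
  Farthest demand point is S4 at detour distance 15 (to H2); all others are ≤ 15.
With {H1} the worst case is 16.
With {H4} the worst case is 27.
No size-1 selection achieves below 15.

15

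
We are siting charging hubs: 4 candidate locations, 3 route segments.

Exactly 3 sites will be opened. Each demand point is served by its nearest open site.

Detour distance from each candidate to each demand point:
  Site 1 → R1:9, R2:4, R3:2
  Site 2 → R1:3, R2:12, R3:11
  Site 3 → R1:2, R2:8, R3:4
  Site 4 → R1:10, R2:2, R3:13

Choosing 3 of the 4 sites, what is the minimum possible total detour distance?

6

Open {Site 1, Site 3, Site 4}.
  R1→Site 3 2, R2→Site 4 2, R3→Site 1 2  ⇒ total 6.
Compare {Site 1, Site 2, Site 4}: total 7.
Compare {Site 1, Site 2, Site 3}: total 8.
No size-3 selection does better; minimum is 6.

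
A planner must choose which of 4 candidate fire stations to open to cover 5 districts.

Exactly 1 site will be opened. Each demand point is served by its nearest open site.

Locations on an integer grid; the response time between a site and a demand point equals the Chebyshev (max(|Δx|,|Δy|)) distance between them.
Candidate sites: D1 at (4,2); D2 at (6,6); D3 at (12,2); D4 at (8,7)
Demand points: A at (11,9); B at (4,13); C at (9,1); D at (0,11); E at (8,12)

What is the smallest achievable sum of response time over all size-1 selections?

Open {D4}.
  A→D4 3, B→D4 6, C→D4 6, D→D4 8, E→D4 5  ⇒ total 28.
Compare {D2}: total 29.
Compare {D1}: total 42.
No size-1 selection does better; minimum is 28.

28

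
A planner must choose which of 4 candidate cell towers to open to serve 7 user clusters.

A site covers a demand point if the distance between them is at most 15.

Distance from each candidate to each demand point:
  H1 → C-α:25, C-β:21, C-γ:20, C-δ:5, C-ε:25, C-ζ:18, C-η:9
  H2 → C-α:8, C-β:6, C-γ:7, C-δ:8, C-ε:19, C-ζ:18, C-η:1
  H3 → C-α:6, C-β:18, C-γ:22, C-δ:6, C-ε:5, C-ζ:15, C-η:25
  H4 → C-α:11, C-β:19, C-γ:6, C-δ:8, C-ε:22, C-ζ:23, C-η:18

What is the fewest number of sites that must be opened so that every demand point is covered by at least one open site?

Coverage sets (demand points within 15 of each site):
  H1: {C-δ, C-η}
  H2: {C-α, C-β, C-γ, C-δ, C-η}
  H3: {C-α, C-δ, C-ε, C-ζ}
  H4: {C-α, C-γ, C-δ}
No single site covers all 7 demand points.
But {H2, H3} covers everything, so the minimum is 2.

2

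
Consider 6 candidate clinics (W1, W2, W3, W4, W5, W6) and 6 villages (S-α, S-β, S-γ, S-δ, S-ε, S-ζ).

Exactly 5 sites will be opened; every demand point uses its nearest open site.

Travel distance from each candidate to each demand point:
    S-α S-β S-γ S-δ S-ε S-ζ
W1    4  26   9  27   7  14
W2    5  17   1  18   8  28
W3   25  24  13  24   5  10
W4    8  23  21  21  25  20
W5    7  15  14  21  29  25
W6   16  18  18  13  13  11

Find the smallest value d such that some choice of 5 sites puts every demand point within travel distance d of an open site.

15

Open {W1, W2, W3, W5, W6}.
  Farthest demand point is S-β at travel distance 15 (to W5); all others are ≤ 15.
With {W1, W2, W4, W5, W6} the worst case is 15.
With {W1, W3, W4, W5, W6} the worst case is 15.
No size-5 selection achieves below 15.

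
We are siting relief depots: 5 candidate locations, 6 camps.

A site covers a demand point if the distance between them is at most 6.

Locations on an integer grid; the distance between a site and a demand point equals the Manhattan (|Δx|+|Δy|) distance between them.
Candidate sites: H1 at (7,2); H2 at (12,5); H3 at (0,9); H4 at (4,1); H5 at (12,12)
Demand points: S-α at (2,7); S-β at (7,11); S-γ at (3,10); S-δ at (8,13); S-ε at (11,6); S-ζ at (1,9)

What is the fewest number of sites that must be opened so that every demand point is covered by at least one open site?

Coverage sets (demand points within 6 of each site):
  H1: {}
  H2: {S-ε}
  H3: {S-α, S-γ, S-ζ}
  H4: {}
  H5: {S-β, S-δ}
No 2 sites suffice: every size-2 union leaves at least one demand point uncovered.
But {H2, H3, H5} covers everything, so the minimum is 3.

3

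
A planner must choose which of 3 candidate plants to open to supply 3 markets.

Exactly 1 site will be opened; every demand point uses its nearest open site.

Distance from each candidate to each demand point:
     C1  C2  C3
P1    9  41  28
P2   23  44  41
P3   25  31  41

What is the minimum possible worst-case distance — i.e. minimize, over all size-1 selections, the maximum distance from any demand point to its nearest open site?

41

Open {P1}.
  Farthest demand point is C2 at distance 41 (to P1); all others are ≤ 41.
With {P3} the worst case is 41.
With {P2} the worst case is 44.
No size-1 selection achieves below 41.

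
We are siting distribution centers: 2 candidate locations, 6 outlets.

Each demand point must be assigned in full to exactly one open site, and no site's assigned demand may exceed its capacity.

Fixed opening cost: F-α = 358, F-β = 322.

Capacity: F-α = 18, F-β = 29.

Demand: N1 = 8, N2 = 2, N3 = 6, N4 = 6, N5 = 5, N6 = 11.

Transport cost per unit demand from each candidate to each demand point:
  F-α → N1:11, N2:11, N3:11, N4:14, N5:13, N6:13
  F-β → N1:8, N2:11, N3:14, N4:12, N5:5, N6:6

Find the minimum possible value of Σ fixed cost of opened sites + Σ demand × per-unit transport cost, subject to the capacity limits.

Open {F-α, F-β}; cheapest assignment that respects the capacities:
  F-α (cap 18, load 14): N2, N3, N4 — cost 2×11 + 6×11 + 6×14 = 172
  F-β (cap 29, load 24): N1, N5, N6 — cost 8×8 + 5×5 + 11×6 = 155
  Shipping 327, fixed 680 → total 1007.
  Any other capacity-feasible assignment to {F-α, F-β} ships for at least 327.
Total demand is 38 and no other set of sites has combined capacity ≥ 38, so {F-α, F-β} is the only feasible choice of open sites. Minimum: 1007.

1007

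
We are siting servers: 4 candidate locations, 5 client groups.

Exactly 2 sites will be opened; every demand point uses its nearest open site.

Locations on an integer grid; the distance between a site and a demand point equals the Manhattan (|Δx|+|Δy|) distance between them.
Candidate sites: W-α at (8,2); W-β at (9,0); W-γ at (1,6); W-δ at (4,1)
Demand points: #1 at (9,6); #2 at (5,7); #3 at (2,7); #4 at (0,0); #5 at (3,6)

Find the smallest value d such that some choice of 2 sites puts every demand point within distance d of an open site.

Open {W-α, W-γ}.
  Farthest demand point is #4 at distance 7 (to W-γ); all others are ≤ 7.
With {W-β, W-γ} the worst case is 7.
With {W-α, W-δ} the worst case is 8.
No size-2 selection achieves below 7.

7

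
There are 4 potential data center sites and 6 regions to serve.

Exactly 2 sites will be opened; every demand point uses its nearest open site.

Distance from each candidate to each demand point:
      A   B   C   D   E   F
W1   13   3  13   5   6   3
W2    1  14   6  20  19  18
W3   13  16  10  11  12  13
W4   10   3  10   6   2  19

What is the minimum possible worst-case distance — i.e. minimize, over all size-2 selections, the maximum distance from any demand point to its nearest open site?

6

Open {W1, W2}.
  Farthest demand point is C at distance 6 (to W2); all others are ≤ 6.
With {W1, W4} the worst case is 10.
With {W1, W3} the worst case is 13.
No size-2 selection achieves below 6.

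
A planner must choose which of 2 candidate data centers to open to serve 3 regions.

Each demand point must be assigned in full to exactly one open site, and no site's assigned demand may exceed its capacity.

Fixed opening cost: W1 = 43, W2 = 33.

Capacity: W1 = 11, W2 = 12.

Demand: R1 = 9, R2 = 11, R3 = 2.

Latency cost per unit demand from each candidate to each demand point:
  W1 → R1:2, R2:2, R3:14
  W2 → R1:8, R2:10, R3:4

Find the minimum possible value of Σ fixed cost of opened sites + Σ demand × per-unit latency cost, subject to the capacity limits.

Open {W1, W2}; cheapest assignment that respects the capacities:
  W1 (cap 11, load 11): R2 — cost 11×2 = 22
  W2 (cap 12, load 11): R1, R3 — cost 9×8 + 2×4 = 80
  Shipping 102, fixed 76 → total 178.
  Any other capacity-feasible assignment to {W1, W2} ships for at least 102.
Total demand is 22 and no other set of sites has combined capacity ≥ 22, so {W1, W2} is the only feasible choice of open sites. Minimum: 178.

178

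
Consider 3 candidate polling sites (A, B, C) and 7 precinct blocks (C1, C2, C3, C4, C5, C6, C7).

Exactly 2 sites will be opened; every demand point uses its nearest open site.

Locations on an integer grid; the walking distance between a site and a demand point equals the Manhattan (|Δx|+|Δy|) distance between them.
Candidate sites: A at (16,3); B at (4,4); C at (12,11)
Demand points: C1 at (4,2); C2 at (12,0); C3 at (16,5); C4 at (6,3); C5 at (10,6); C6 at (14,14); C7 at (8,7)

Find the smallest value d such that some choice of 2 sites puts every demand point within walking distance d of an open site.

11

Open {B, C}.
  Farthest demand point is C2 at walking distance 11 (to C); all others are ≤ 11.
With {A, B} the worst case is 13.
With {A, C} the worst case is 13.
No size-2 selection achieves below 11.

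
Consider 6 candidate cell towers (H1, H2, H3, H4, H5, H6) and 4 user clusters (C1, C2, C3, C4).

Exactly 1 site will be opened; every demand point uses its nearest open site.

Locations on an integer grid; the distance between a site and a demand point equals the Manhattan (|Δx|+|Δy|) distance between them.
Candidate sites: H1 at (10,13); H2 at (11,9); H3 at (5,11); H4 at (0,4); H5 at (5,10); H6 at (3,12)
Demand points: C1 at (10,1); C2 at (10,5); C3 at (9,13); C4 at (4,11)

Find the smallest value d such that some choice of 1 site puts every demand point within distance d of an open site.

9

Open {H2}.
  Farthest demand point is C1 at distance 9 (to H2); all others are ≤ 9.
With {H1} the worst case is 12.
With {H5} the worst case is 14.
No size-1 selection achieves below 9.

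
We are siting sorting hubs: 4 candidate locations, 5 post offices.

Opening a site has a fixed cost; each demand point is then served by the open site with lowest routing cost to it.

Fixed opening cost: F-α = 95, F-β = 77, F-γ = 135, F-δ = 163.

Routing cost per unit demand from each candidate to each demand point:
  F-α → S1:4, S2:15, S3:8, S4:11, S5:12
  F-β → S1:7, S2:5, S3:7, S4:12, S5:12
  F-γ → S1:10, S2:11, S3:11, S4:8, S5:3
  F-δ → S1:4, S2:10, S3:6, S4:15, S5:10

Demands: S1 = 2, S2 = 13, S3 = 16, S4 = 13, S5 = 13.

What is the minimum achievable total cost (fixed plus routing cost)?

546

Open {F-β, F-γ}: assign each demand point to its cheapest open site.
  S1→F-β 2×7=14, S2→F-β 13×5=65, S3→F-β 16×7=112, S4→F-γ 13×8=104, S5→F-γ 13×3=39
  routing cost 334, fixed 212 → total 546.
Compare {F-β}: routing cost 503 + fixed 77 = 580.
Compare {F-γ}: routing cost 482 + fixed 135 = 617.
Compare {F-α, F-β, F-γ}: routing cost 328 + fixed 307 = 635.
All other subsets cost ≥ 580. Minimum total cost: 546.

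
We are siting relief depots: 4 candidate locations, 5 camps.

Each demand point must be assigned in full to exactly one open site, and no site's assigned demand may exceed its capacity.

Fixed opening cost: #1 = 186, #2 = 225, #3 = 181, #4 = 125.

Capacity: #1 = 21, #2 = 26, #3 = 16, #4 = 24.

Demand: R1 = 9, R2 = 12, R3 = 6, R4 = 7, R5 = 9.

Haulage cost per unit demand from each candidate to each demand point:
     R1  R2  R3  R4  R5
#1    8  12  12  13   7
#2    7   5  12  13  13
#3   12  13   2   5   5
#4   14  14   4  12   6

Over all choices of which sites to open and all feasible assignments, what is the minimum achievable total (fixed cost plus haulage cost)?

635

Open {#2, #4}; cheapest assignment that respects the capacities:
  #2 (cap 26, load 21): R1, R2 — cost 9×7 + 12×5 = 123
  #4 (cap 24, load 22): R3, R4, R5 — cost 6×4 + 7×12 + 9×6 = 162
  Shipping 285, fixed 350 → total 635.
  Any other capacity-feasible assignment to {#2, #4} ships for at least 285.
Compare {#1, #4}: its best feasible assignment gives total 689.
Compare {#2, #3, #4}: its best feasible assignment gives total 755.
Every other set of open sites that can feasibly serve all demand totals ≥ 689 even under its best assignment. Minimum: 635.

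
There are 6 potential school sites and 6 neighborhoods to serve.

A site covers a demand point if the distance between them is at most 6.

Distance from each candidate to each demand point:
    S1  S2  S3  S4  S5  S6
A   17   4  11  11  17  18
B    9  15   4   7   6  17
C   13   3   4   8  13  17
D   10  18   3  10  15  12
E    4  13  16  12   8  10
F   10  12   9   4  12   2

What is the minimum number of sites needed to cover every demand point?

4

Coverage sets (demand points within 6 of each site):
  A: {S2}
  B: {S3, S5}
  C: {S2, S3}
  D: {S3}
  E: {S1}
  F: {S4, S6}
No 3 sites suffice: every size-3 union leaves at least one demand point uncovered.
But {A, B, E, F} covers everything, so the minimum is 4.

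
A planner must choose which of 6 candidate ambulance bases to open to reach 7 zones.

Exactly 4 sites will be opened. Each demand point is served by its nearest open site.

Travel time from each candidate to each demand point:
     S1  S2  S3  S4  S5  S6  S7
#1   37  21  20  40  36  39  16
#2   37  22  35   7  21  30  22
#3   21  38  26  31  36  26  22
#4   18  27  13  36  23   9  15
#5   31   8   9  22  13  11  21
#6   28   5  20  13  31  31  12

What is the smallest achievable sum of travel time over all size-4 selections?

73

Open {#2, #4, #5, #6}.
  S1→#4 18, S2→#6 5, S3→#5 9, S4→#2 7, S5→#5 13, S6→#4 9, S7→#6 12  ⇒ total 73.
Compare {#2, #3, #5, #6}: total 78.
Compare {#1, #2, #4, #5}: total 79.
No size-4 selection does better; minimum is 73.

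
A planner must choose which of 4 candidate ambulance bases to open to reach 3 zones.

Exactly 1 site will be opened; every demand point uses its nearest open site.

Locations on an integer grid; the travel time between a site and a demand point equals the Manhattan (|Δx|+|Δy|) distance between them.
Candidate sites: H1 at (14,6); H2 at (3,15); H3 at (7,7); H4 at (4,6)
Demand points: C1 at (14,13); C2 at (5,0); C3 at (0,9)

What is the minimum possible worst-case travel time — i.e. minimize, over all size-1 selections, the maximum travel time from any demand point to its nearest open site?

13

Open {H3}.
  Farthest demand point is C1 at travel time 13 (to H3); all others are ≤ 13.
With {H1} the worst case is 17.
With {H2} the worst case is 17.
No size-1 selection achieves below 13.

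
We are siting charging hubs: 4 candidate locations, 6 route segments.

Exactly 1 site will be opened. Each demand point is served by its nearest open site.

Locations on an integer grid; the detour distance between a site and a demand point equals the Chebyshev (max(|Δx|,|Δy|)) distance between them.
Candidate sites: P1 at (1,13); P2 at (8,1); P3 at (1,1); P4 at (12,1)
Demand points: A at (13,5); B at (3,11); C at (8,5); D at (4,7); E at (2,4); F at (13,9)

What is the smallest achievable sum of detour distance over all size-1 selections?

Open {P2}.
  A→P2 5, B→P2 10, C→P2 4, D→P2 6, E→P2 6, F→P2 8  ⇒ total 39.
Compare {P4}: total 44.
Compare {P1}: total 49.
No size-1 selection does better; minimum is 39.

39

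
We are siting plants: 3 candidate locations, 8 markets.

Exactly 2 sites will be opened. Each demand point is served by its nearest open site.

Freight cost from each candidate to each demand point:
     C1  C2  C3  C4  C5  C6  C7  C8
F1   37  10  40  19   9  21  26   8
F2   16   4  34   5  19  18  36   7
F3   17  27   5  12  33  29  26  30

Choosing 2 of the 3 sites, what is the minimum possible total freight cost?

Open {F2, F3}.
  C1→F2 16, C2→F2 4, C3→F3 5, C4→F2 5, C5→F2 19, C6→F2 18, C7→F3 26, C8→F2 7  ⇒ total 100.
Compare {F1, F3}: total 108.
Compare {F1, F2}: total 119.

100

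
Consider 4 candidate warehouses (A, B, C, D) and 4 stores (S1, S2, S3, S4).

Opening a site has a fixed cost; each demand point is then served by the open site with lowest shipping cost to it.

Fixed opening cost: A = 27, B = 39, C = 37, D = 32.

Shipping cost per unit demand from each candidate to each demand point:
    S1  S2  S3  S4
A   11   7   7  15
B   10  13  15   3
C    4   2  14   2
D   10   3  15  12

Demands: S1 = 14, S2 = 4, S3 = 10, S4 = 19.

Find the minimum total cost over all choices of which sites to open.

Open {A, C}: assign each demand point to its cheapest open site.
  S1→C 14×4=56, S2→C 4×2=8, S3→A 10×7=70, S4→C 19×2=38
  shipping cost 172, fixed 64 → total 236.
Compare {A, C, D}: shipping cost 172 + fixed 96 = 268.
Compare {A, B, C}: shipping cost 172 + fixed 103 = 275.
Compare {C}: shipping cost 242 + fixed 37 = 279.
All other subsets cost ≥ 268. Minimum total cost: 236.

236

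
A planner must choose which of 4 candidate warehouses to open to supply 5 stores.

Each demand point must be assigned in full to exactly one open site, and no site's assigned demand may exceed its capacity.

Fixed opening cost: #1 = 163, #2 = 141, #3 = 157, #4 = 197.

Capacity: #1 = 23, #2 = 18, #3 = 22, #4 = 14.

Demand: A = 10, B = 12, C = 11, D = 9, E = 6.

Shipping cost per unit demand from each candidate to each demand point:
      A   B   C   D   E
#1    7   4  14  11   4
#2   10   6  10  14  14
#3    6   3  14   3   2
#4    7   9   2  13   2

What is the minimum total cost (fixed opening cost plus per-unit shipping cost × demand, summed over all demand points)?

Open {#1, #3, #4}; cheapest assignment that respects the capacities:
  #1 (cap 23, load 16): A, E — cost 10×7 + 6×4 = 94
  #3 (cap 22, load 21): B, D — cost 12×3 + 9×3 = 63
  #4 (cap 14, load 11): C — cost 11×2 = 22
  Shipping 179, fixed 517 → total 696.
  Any other capacity-feasible assignment to {#1, #3, #4} ships for at least 179.
Compare {#1, #2, #3}: its best feasible assignment gives total 728.
Compare {#2, #3, #4}: its best feasible assignment gives total 760.
Every other set of open sites that can feasibly serve all demand totals ≥ 728 even under its best assignment. Minimum: 696.

696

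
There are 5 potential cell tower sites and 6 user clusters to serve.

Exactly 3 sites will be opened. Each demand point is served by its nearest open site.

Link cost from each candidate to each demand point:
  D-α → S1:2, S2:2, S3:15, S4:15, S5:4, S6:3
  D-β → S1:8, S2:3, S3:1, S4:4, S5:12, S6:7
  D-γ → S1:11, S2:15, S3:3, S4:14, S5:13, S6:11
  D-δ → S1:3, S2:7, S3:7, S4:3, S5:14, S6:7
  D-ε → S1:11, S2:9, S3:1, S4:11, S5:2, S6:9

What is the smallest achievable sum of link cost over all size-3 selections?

13

Open {D-α, D-δ, D-ε}.
  S1→D-α 2, S2→D-α 2, S3→D-ε 1, S4→D-δ 3, S5→D-ε 2, S6→D-α 3  ⇒ total 13.
Compare {D-α, D-β, D-ε}: total 14.
Compare {D-α, D-β, D-δ}: total 15.
No size-3 selection does better; minimum is 13.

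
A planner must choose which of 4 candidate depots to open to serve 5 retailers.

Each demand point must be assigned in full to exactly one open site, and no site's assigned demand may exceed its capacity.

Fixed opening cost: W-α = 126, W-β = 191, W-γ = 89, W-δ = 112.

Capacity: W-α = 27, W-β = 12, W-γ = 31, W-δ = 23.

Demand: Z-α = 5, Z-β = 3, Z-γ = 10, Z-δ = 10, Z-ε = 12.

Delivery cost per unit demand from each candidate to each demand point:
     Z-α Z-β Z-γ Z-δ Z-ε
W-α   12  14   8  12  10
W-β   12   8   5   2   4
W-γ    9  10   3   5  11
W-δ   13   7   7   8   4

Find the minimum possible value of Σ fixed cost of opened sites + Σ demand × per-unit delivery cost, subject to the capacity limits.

Open {W-γ, W-δ}; cheapest assignment that respects the capacities:
  W-γ (cap 31, load 25): Z-α, Z-γ, Z-δ — cost 5×9 + 10×3 + 10×5 = 125
  W-δ (cap 23, load 15): Z-β, Z-ε — cost 3×7 + 12×4 = 69
  Shipping 194, fixed 201 → total 395.
  Any other capacity-feasible assignment to {W-γ, W-δ} ships for at least 194.
Compare {W-β, W-γ}: its best feasible assignment gives total 483.
Compare {W-α, W-γ}: its best feasible assignment gives total 490.
Every other set of open sites that can feasibly serve all demand totals ≥ 483 even under its best assignment. Minimum: 395.

395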